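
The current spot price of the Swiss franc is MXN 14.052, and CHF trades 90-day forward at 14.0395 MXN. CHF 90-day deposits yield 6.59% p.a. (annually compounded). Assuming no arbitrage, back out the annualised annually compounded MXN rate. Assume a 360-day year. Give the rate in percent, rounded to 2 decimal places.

T = 90/360 years.
CIP gives F = S · g_MXN/g_CHF, so g_MXN/g_CHF = 14.0395/14.052 = 0.9991104.
The CHF side grows by (1 + 0.0659)^(90/360) = 1.0160828.
That pins the MXN growth at 1.0151789.
Annualise: 1.0151789^(360/90) − 1 = 0.062112 = 6.21%.

6.21%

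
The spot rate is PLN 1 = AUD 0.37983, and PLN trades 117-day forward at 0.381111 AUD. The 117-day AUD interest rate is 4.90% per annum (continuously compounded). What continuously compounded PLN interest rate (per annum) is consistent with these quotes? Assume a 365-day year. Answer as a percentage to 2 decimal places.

3.85%

T = 117/365 years.
F/S = 0.381111/0.37983 = 1.0033726 = (growth of AUD) / (growth of PLN).
The AUD side grows by e^(0.0490×117/365) = 1.0158309.
So the PLN growth factor = 1.0124164.
r = ln(1.0124164)/(117/365) = 0.038496 → 3.85%.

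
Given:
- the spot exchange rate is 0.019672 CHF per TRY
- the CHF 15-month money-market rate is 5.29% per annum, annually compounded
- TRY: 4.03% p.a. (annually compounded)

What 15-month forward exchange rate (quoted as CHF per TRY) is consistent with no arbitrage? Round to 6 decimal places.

0.019970

T = 15/12 years.
Growth of 1 CHF over T: (1 + 0.0529)^(15/12) = 1.0665566.
TRY accumulates by (1 + 0.0403)^(15/12) = 1.0506263.
So F = 0.019672 × 1.0665566 / 1.0506263 = 0.01997028 (CHF/TRY).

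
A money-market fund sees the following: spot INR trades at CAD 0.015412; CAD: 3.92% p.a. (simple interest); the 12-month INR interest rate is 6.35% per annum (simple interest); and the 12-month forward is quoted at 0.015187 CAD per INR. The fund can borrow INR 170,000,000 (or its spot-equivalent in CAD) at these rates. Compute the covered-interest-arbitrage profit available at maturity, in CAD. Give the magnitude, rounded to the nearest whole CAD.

T = 1 year.
Route A — deposit INR, sell forward: 170,000,000 × 1.063500 × 0.015187 = CAD 2,745,733.67.
Route B — convert at spot, deposit CAD: 170,000,000 × 0.015412 × 1.039200 = CAD 2,722,745.57.
The quoted forward overvalues INR, so borrow CAD, buy INR at spot, deposit the INR at 6.35%, and sell the proceeds forward at 0.015187.
Profit = 2,745,733.67 − 2,722,745.57 = CAD 22,988.

CAD 22,988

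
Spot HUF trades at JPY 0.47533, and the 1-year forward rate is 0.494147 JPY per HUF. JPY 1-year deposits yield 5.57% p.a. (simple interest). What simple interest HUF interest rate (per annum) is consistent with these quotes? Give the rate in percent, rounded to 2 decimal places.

1.55%

T = 1 year.
By CIP, F/S equals the JPY-to-HUF growth ratio: 0.494147/0.47533 = 1.0395872.
The JPY side grows by 1 + 0.0557×1 = 1.055700.
That pins the HUF growth at 1.0154992.
r = (1.0154992 − 1)/1 = 0.015499 → 1.55%.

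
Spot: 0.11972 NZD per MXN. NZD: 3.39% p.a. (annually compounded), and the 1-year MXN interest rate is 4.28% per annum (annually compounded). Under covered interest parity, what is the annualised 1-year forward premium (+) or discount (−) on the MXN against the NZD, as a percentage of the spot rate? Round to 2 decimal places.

T = 1 year.
CIP forward (NZD per MXN) = 0.11972 × 1.033900/1.042800 = 0.11869822.
(F − S)/S ÷ T = (0.11869822 − 0.11972)/0.11972/1 = -0.008535 → -0.85%.

-0.85%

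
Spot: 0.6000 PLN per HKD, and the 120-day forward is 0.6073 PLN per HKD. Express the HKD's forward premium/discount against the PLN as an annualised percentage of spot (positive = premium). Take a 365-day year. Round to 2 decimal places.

T = 120/365 years.
Period premium: (0.6073 − 0.6)/0.6 = 0.0121667.
Per annum: 0.0121667 / (120/365) = 0.037007 = 3.70%.

+3.70%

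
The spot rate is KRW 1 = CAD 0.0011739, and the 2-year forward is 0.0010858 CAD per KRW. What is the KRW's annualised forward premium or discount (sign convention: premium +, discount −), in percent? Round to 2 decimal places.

-3.75%

T = 2 years.
KRW trades forward at -7.50490% vs spot over the period.
Per annum: -0.0750490 / 2 = -0.037525 = -3.75%.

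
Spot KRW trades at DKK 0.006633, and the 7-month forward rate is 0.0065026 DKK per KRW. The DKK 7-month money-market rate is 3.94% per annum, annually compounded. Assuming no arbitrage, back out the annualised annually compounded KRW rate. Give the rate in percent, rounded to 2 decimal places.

7.54%

T = 7/12 years.
By CIP, F/S equals the DKK-to-KRW growth ratio: 0.0065026/0.006633 = 0.9803407.
The DKK side grows by (1 + 0.0394)^(7/12) = 1.0227981.
That pins the KRW growth at 1.0433088.
r = 1.0433088^(12/7) − 1 = 0.075387 → 7.54%.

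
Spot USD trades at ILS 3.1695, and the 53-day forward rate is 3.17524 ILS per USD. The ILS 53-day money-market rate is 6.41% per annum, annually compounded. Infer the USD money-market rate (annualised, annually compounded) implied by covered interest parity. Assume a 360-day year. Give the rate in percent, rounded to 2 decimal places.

5.11%

T = 53/360 years.
By CIP, F/S equals the ILS-to-USD growth ratio: 3.17524/3.1695 = 1.0018110.
The ILS side grows by (1 + 0.0641)^(53/360) = 1.0091888.
So the USD growth factor = 1.0073645.
Annualise: 1.0073645^(360/53) − 1 = 0.051103 = 5.11%.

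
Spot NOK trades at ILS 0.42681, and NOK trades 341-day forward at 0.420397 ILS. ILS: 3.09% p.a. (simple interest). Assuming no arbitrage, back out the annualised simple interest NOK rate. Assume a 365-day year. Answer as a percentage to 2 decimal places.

4.77%

T = 341/365 years.
CIP gives F = S · g_ILS/g_NOK, so g_ILS/g_NOK = 0.420397/0.42681 = 0.9849746.
The ILS side grows by 1 + 0.0309×341/365 = 1.0288682.
Hence g_NOK = 1.0445632.
r = (1.0445632 − 1)/(341/365) = 0.047700 → 4.77%.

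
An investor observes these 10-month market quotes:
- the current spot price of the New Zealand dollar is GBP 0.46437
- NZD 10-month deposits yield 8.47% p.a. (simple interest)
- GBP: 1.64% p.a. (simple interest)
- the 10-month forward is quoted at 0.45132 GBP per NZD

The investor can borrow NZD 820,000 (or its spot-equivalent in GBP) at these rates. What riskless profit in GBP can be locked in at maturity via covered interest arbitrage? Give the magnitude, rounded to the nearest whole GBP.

GBP 10,217

T = 10/12 years.
Keep in NZD, deliver into the forward: 820,000·1.07058333·0.45132 = GBP 396,204.05.
Swap to GBP now, deposit: 820,000·0.46437·1.01366667 = GBP 385,987.44.
The quoted forward overvalues NZD, so borrow GBP, buy NZD at spot, deposit the NZD at 8.47%, and sell the proceeds forward at 0.45132.
Arbitrage profit = |396,204.05 − 385,987.44| = GBP 10,217.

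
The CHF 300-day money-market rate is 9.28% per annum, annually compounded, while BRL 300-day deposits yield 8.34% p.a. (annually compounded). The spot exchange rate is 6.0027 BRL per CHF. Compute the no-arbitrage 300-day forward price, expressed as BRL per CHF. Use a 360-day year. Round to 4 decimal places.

5.9596

T = 300/360 years.
BRL growth factor: (1 + 0.0834)^(300/360) = 1.069032.
CHF accumulates by (1 + 0.0928)^(300/360) = 1.0767558.
Forward (BRL per CHF) = 6.0027 × 1.069032 / 1.0767558 = 5.959641.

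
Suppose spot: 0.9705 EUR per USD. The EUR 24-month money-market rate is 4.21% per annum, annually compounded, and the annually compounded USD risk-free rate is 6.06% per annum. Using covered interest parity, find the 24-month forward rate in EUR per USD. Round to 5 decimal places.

T = 2 years.
EUR accumulates by (1 + 0.0421)^2 = 1.0859724.
USD accumulates by (1 + 0.0606)^2 = 1.1248724.
CIP: F = S · (grow EUR)/(grow USD) = 0.9705 × 1.0859724/1.1248724 = 0.9369385 EUR per USD.

0.93694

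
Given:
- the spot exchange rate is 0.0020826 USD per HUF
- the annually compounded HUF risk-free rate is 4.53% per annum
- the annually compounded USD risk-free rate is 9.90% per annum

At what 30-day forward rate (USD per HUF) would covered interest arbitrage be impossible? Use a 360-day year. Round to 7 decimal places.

T = 30/360 years.
Growth of 1 USD over T: (1 + 0.0990)^(30/360) = 1.0078977.
Growth of 1 HUF over T: (1 + 0.0453)^(30/360) = 1.0036988.
CIP: F = S · (grow USD)/(grow HUF) = 0.0020826 × 1.0078977/1.0036988 = 0.002091312 USD per HUF.

0.0020913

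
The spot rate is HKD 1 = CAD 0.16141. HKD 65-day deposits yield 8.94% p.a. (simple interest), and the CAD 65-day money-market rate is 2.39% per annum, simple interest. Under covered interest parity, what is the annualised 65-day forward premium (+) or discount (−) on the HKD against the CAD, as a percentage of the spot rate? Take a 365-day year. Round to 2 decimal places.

-6.45%

T = 65/365 years.
CIP forward (CAD per HKD) = 0.16141 × 1.0042562/1.0159205 = 0.15955677.
Annualised premium = (F − S)/S × (1/T) = (0.15955677 − 0.16141)/0.16141 ÷ (65/365) = -6.45%.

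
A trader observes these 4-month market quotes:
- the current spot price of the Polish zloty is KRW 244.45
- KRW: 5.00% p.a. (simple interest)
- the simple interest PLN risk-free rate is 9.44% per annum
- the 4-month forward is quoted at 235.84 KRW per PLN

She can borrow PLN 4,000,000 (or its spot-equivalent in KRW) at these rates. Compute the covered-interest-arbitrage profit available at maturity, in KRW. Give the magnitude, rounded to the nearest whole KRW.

T = 4/12 years.
Invest the PLN and cover forward: 4,000,000 × 1.03146666667 × 235.84 = KRW 973,044,394.67.
Convert at spot and invest in KRW: 4,000,000 × 244.45 × 1.01666666667 = KRW 994,096,666.67.
The quoted forward undervalues PLN, so borrow PLN, convert to KRW at spot, deposit the KRW at 5.00%, and buy PLN forward at 235.84 to cover the loan.
Arbitrage profit = |973,044,394.67 − 994,096,666.67| = KRW 21,052,272.

KRW 21,052,272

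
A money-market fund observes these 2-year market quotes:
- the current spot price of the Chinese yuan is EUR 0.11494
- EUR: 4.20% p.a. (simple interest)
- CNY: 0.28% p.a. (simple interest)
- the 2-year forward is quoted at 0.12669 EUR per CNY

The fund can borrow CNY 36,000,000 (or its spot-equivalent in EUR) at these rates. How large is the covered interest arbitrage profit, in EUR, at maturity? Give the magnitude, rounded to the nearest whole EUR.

EUR 100,962

T = 2 years.
Keep in CNY, deliver into the forward: 36,000,000·1.005600·0.12669 = EUR 4,586,380.70.
Swap to EUR now, deposit: 36,000,000·0.11494·1.084000 = EUR 4,485,418.56.
The quoted forward overvalues CNY, so borrow EUR, buy CNY at spot, deposit the CNY at 0.28%, and sell the proceeds forward at 0.12669.
Arbitrage profit = |4,586,380.70 − 4,485,418.56| = EUR 100,962.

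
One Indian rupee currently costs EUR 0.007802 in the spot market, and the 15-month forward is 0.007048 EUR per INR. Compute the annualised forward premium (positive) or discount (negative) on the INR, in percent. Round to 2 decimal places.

-7.73%

T = 15/12 years.
Period premium: (0.007048 − 0.007802)/0.007802 = -0.0966419.
×(1/T) gives -7.73% p.a.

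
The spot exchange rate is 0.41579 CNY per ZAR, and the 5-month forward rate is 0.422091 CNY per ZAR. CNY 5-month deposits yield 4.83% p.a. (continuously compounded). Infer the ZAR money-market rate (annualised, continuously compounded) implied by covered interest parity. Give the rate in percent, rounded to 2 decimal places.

1.22%

T = 5/12 years.
F/S = 0.422091/0.41579 = 1.0151543 = (growth of CNY) / (growth of ZAR).
CNY growth factor: e^(0.0483×5/12) = 1.0203289.
Hence g_ZAR = 1.0050974.
r = ln(1.0050974)/(5/12) = 0.012203 → 1.22%.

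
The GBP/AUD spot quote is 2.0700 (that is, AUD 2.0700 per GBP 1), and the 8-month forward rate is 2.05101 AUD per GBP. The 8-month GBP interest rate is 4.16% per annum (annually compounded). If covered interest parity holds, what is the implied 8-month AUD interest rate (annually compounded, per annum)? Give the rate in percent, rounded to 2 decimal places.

T = 8/12 years.
F/S = 2.05101/2.07 = 0.9908261 = (growth of AUD) / (growth of GBP).
The GBP side grows by (1 + 0.0416)^(8/12) = 1.0275445.
So the AUD growth factor = 1.0181179.
Annualise: 1.0181179^(12/8) − 1 = 0.027300 = 2.73%.

2.73%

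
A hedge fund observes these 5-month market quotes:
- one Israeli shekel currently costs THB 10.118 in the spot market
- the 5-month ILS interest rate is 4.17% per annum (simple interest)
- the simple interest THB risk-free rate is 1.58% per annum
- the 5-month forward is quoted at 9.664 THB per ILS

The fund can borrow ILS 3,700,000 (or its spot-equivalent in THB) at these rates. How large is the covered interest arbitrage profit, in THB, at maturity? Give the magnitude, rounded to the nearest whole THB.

T = 5/12 years.
Keep in ILS, deliver into the forward: 3,700,000·1.017375·9.664 = THB 36,378,074.40.
Swap to THB now, deposit: 3,700,000·10.118·1.0065833333 = THB 37,683,057.62.
The quoted forward undervalues ILS, so borrow ILS, convert to THB at spot, deposit the THB at 1.58%, and buy ILS forward at 9.664 to cover the loan.
Profit = 37,683,057.62 − 36,378,074.40 = THB 1,304,983.

THB 1,304,983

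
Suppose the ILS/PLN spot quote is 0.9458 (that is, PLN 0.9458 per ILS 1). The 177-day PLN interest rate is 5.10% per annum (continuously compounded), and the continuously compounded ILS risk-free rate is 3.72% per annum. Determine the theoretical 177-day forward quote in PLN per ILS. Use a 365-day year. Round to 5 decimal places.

0.95215

T = 177/365 years.
PLN growth factor: e^(0.0510×177/365) = 1.0250399.
Growth of 1 ILS over T: e^(0.0372×177/365) = 1.0182031.
So F = 0.9458 × 1.0250399 / 1.0182031 = 0.9521506 (PLN/ILS).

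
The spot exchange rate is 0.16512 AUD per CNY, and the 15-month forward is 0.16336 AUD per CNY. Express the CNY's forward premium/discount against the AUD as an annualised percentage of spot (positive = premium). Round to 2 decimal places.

-0.85%

T = 15/12 years.
Period premium: (0.16336 − 0.16512)/0.16512 = -0.0106589.
Annualise by dividing by T: -0.0106589 / (15/12) = -0.008527 → -0.85%.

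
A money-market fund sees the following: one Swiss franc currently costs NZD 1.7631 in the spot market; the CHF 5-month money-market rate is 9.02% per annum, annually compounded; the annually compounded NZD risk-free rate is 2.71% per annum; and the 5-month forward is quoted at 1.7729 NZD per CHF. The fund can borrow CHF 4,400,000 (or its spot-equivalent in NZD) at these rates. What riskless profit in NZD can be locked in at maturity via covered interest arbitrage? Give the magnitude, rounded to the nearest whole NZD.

NZD 242,019

T = 5/12 years.
Route A — deposit CHF, sell forward: 4,400,000 × 1.036639073 × 1.7729 = NZD 8,086,572.62.
Route B — convert at spot, deposit NZD: 4,400,000 × 1.7631 × 1.01120367 = NZD 7,844,554.04.
The quoted forward overvalues CHF, so borrow NZD, buy CHF at spot, deposit the CHF at 9.02%, and sell the proceeds forward at 1.7729.
The gap between the two covered legs is NZD 242,019.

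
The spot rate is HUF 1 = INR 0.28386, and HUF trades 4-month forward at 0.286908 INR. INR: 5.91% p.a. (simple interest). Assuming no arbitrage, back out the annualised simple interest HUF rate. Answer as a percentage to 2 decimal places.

T = 4/12 years.
F/S = 0.286908/0.28386 = 1.0107377 = (growth of INR) / (growth of HUF).
INR growth factor: 1 + 0.0591×4/12 = 1.019700.
That pins the HUF growth at 1.0088671.
r = (1.0088671 − 1)/(4/12) = 0.026601 → 2.66%.

2.66%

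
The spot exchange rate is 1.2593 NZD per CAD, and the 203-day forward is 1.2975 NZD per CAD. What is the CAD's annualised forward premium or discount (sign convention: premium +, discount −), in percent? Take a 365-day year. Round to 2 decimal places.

+5.45%

T = 203/365 years.
CAD trades forward at +3.03343% vs spot over the period.
Annualise by dividing by T: 0.0303343 / (203/365) = 0.054542 → 5.45%.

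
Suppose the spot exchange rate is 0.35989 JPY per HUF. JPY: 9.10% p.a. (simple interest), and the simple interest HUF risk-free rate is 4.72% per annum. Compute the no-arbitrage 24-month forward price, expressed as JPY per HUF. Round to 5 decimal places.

0.38870

T = 2 years.
JPY growth factor: 1 + 0.0910×2 = 1.182000.
HUF accumulates by 1 + 0.0472×2 = 1.094400.
So F = 0.35989 × 1.182000 / 1.094400 = 0.3886970 (JPY/HUF).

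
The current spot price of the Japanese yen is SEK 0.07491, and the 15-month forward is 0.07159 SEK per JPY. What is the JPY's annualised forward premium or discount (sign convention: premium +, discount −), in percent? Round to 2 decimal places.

-3.55%

T = 15/12 years.
(F − S)/S = (0.07159 − 0.07491)/0.07491 = -0.0443199.
Per annum: -0.0443199 / (15/12) = -0.035456 = -3.55%.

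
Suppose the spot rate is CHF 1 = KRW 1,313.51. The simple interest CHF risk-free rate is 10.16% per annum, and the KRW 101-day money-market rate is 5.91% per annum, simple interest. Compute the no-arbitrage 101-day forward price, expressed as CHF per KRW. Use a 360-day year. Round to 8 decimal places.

T = 101/360 years.
KRW accumulates by 1 + 0.0591×101/360 = 1.0165808.
CHF accumulates by 1 + 0.1016×101/360 = 1.0285044.
Forward (KRW per CHF) = 1313.51 × 1.0165808 / 1.0285044 = 1298.282.
Invert for CHF per KRW: 1 / 1298.282 = 0.00077025.

0.00077025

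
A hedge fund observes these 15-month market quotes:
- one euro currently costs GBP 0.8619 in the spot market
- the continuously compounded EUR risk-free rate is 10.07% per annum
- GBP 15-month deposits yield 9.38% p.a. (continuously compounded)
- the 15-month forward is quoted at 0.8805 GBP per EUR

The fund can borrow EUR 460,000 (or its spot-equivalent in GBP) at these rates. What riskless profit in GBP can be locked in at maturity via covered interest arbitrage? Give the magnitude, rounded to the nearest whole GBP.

GBP 13,565

T = 15/12 years.
Route A — deposit EUR, sell forward: 460,000 × 1.13414039 × 0.8805 = GBP 459,360.88.
Route B — convert at spot, deposit GBP: 460,000 × 0.8619 × 1.12440049 = GBP 445,795.56.
The quoted forward overvalues EUR, so borrow GBP, buy EUR at spot, deposit the EUR at 10.07%, and sell the proceeds forward at 0.8805.
Profit = 459,360.88 − 445,795.56 = GBP 13,565.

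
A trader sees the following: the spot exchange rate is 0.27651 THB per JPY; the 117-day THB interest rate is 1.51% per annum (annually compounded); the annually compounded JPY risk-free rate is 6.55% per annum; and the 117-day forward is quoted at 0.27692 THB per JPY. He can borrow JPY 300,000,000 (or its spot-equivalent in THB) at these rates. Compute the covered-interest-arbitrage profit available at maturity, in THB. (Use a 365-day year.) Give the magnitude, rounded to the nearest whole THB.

T = 117/365 years.
Route A — deposit JPY, sell forward: 300,000,000 × 1.0205451029 × 0.27692 = THB 84,782,804.97.
Route B — convert at spot, deposit THB: 300,000,000 × 0.27651 × 1.0048156518 = THB 83,352,472.76.
The quoted forward overvalues JPY, so borrow THB, buy JPY at spot, deposit the JPY at 6.55%, and sell the proceeds forward at 0.27692.
Arbitrage profit = |84,782,804.97 − 83,352,472.76| = THB 1,430,332.

THB 1,430,332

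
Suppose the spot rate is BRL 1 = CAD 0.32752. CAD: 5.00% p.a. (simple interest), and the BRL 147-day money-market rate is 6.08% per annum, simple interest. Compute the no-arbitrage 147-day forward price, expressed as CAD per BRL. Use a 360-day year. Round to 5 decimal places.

T = 147/360 years.
CAD accumulates by 1 + 0.0500×147/360 = 1.0204167.
BRL growth factor: 1 + 0.0608×147/360 = 1.0248267.
So F = 0.32752 × 1.0204167 / 1.0248267 = 0.3261106 (CAD/BRL).

0.32611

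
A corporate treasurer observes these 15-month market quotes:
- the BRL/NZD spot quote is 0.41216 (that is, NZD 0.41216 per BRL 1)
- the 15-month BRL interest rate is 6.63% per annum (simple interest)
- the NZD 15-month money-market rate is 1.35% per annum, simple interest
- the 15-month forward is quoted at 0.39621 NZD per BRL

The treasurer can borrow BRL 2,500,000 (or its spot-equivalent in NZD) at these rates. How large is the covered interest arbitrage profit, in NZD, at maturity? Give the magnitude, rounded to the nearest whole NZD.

T = 15/12 years.
Invest the BRL and cover forward: 2,500,000 × 1.082875 × 0.39621 = NZD 1,072,614.76.
Convert at spot and invest in NZD: 2,500,000 × 0.41216 × 1.016875 = NZD 1,047,788.00.
The quoted forward overvalues BRL, so borrow NZD, buy BRL at spot, deposit the BRL at 6.63%, and sell the proceeds forward at 0.39621.
Profit = 1,072,614.76 − 1,047,788.00 = NZD 24,827.

NZD 24,827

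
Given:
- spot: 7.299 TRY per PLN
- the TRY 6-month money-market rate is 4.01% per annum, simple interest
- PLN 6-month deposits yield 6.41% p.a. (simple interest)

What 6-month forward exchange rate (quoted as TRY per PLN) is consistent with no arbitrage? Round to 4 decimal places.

T = 6/12 years.
Growth of 1 TRY over T: 1 + 0.0401×6/12 = 1.020050.
PLN growth factor: 1 + 0.0641×6/12 = 1.032050.
So F = 7.299 × 1.020050 / 1.032050 = 7.214132 (TRY/PLN).

7.2141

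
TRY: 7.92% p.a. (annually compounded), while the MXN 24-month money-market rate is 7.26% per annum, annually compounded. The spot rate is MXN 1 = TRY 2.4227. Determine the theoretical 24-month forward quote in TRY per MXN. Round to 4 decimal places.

T = 2 years.
Growth of 1 TRY over T: (1 + 0.0792)^2 = 1.1646726.
MXN accumulates by (1 + 0.0726)^2 = 1.1504708.
CIP: F = S · (grow TRY)/(grow MXN) = 2.4227 × 1.1646726/1.1504708 = 2.452607 TRY per MXN.

2.4526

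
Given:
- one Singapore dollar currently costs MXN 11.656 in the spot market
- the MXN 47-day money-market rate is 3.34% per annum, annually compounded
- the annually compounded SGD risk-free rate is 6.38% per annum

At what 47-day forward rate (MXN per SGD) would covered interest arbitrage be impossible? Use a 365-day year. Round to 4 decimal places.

T = 47/365 years.
MXN growth factor: (1 + 0.0334)^(47/365) = 1.00423952.
SGD accumulates by (1 + 0.0638)^(47/365) = 1.00799571.
Forward (MXN per SGD) = 11.656 × 1.00423952 / 1.00799571 = 11.612565.

11.6126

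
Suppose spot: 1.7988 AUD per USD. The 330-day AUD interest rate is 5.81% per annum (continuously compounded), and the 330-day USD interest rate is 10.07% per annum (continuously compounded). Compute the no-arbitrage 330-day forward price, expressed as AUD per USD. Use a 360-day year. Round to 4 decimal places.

1.7299

T = 330/360 years.
AUD accumulates by e^(0.0581×330/360) = 1.0547021.
USD accumulates by e^(0.1007×330/360) = 1.0967029.
CIP: F = S · (grow AUD)/(grow USD) = 1.7988 × 1.0547021/1.0967029 = 1.729911 AUD per USD.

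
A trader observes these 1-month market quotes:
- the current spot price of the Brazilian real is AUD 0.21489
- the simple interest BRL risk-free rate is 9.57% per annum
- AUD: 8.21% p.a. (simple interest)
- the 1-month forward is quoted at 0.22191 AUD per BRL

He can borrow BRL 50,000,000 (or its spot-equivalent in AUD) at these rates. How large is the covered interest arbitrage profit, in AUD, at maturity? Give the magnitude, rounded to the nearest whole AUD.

AUD 365,976

T = 1/12 years.
Keep in BRL, deliver into the forward: 50,000,000·1.007975·0.22191 = AUD 11,183,986.61.
Swap to AUD now, deposit: 50,000,000·0.21489·1.0068416667 = AUD 10,818,010.29.
The quoted forward overvalues BRL, so borrow AUD, buy BRL at spot, deposit the BRL at 9.57%, and sell the proceeds forward at 0.22191.
Arbitrage profit = |11,183,986.61 − 10,818,010.29| = AUD 365,976.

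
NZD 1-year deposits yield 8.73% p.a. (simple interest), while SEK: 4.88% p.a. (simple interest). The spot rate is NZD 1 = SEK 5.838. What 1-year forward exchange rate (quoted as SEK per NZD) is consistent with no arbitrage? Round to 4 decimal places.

T = 1 year.
SEK accumulates by 1 + 0.0488×1 = 1.048800.
NZD accumulates by 1 + 0.0873×1 = 1.087300.
So F = 5.838 × 1.048800 / 1.087300 = 5.631283 (SEK/NZD).

5.6313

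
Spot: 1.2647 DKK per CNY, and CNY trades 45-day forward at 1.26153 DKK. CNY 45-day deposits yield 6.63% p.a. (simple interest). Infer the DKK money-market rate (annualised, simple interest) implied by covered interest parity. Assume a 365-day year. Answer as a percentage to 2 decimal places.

T = 45/365 years.
By CIP, F/S equals the DKK-to-CNY growth ratio: 1.26153/1.2647 = 0.9974935.
The CNY side grows by 1 + 0.0663×45/365 = 1.008174.
So the DKK growth factor = 1.005647.
r = (1.005647 − 1)/(45/365) = 0.045803 → 4.58%.

4.58%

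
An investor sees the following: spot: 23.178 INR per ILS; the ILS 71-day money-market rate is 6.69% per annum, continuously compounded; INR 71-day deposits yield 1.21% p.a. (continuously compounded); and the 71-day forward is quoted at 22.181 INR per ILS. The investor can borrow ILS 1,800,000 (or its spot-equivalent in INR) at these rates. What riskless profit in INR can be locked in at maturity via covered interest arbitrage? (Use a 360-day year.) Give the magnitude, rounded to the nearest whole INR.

INR 1,364,002

T = 71/360 years.
Invest the ILS and cover forward: 1,800,000 × 1.0132815938 × 22.181 = INR 40,456,078.26.
Convert at spot and invest in INR: 1,800,000 × 23.178 × 1.0023892386 = INR 41,820,079.99.
The quoted forward undervalues ILS, so borrow ILS, convert to INR at spot, deposit the INR at 1.21%, and buy ILS forward at 22.181 to cover the loan.
Profit = 41,820,079.99 − 40,456,078.26 = INR 1,364,002.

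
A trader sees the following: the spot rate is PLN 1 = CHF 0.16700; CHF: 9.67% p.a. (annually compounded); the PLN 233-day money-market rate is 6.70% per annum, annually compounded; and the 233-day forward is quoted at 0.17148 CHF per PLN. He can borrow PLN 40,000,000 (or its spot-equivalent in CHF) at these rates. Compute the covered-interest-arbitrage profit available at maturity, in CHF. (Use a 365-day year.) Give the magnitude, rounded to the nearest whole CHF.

T = 233/365 years.
Keep in PLN, deliver into the forward: 40,000,000·1.042266864·0.17148 = CHF 7,149,116.87.
Swap to CHF now, deposit: 40,000,000·0.16700·1.060694512 = CHF 7,085,439.34.
The quoted forward overvalues PLN, so borrow CHF, buy PLN at spot, deposit the PLN at 6.70%, and sell the proceeds forward at 0.17148.
Profit = 7,149,116.87 − 7,085,439.34 = CHF 63,678.

CHF 63,678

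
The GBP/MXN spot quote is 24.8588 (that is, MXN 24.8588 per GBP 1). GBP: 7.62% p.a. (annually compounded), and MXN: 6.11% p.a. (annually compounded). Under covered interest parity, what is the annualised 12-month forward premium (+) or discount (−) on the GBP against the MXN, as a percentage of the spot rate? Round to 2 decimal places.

T = 1 year.
No-arbitrage forward: 24.8588 × 1.061100 / 1.076200 = 24.5100099 MXN/GBP.
Annualised premium = (F − S)/S × (1/T) = (24.5100099 − 24.8588)/24.8588 ÷ 1 = -1.40%.

-1.40%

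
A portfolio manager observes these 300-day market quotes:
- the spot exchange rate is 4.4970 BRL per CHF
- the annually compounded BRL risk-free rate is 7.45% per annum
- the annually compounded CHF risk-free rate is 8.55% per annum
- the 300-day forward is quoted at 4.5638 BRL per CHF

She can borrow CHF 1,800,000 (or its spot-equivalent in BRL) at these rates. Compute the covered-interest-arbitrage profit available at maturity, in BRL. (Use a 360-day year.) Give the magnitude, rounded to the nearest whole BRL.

BRL 202,003

T = 300/360 years.
Route A — deposit CHF, sell forward: 1,800,000 × 1.070758482 × 4.5638 = BRL 8,796,109.61.
Route B — convert at spot, deposit BRL: 1,800,000 × 4.4970 × 1.061708636 = BRL 8,594,106.72.
The quoted forward overvalues CHF, so borrow BRL, buy CHF at spot, deposit the CHF at 8.55%, and sell the proceeds forward at 4.5638.
Arbitrage profit = |8,796,109.61 − 8,594,106.72| = BRL 202,003.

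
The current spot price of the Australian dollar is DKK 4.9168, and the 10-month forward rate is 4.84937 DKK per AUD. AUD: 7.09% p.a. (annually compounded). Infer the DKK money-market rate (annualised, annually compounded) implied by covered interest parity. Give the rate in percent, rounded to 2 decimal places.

5.33%

T = 10/12 years.
F/S = 4.84937/4.9168 = 0.9862858 = (growth of DKK) / (growth of AUD).
The AUD side grows by (1 + 0.0709)^(10/12) = 1.0587435.
Hence g_DKK = 1.0442237.
r = 1.0442237^(12/10) − 1 = 0.053300 → 5.33%.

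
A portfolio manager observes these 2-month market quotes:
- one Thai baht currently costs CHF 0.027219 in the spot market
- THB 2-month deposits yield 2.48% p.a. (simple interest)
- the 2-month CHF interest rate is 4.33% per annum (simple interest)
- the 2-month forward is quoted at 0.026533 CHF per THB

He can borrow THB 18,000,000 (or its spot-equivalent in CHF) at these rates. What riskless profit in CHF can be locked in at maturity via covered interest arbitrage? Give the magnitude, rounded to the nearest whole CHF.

CHF 13,910

T = 2/12 years.
Keep in THB, deliver into the forward: 18,000,000·1.00413333·0.026533 = CHF 479,568.05.
Swap to CHF now, deposit: 18,000,000·0.027219·1.00721667 = CHF 493,477.75.
The quoted forward undervalues THB, so borrow THB, convert to CHF at spot, deposit the CHF at 4.33%, and buy THB forward at 0.026533 to cover the loan.
The gap between the two covered legs is CHF 13,910.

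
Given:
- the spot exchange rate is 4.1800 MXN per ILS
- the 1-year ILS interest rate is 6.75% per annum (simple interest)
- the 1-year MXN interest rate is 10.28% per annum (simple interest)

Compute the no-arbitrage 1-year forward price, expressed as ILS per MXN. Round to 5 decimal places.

0.23158

T = 1 year.
MXN accumulates by 1 + 0.1028×1 = 1.102800.
Growth of 1 ILS over T: 1 + 0.0675×1 = 1.067500.
CIP: F = S · (grow MXN)/(grow ILS) = 4.18 × 1.102800/1.067500 = 4.318224 MXN per ILS.
Quoted the other way: 1/4.318224 = 0.23158 ILS per MXN.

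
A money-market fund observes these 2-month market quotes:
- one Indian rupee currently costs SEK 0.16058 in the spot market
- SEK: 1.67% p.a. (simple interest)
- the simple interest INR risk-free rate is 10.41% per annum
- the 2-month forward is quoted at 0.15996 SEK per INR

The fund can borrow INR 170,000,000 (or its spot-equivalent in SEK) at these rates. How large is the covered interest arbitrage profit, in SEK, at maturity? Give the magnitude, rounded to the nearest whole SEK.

T = 2/12 years.
Keep in INR, deliver into the forward: 170,000,000·1.017350·0.15996 = SEK 27,665,002.02.
Swap to SEK now, deposit: 170,000,000·0.16058·1.0027833333 = SEK 27,374,581.10.
The quoted forward overvalues INR, so borrow SEK, buy INR at spot, deposit the INR at 10.41%, and sell the proceeds forward at 0.15996.
The gap between the two covered legs is SEK 290,421.

SEK 290,421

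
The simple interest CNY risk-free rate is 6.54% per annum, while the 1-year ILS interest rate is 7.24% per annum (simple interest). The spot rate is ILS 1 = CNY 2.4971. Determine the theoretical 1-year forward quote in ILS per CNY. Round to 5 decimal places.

0.40310

T = 1 year.
CNY growth factor: 1 + 0.0654×1 = 1.065400.
ILS accumulates by 1 + 0.0724×1 = 1.072400.
CIP: F = S · (grow CNY)/(grow ILS) = 2.4971 × 1.065400/1.072400 = 2.480800 CNY per ILS.
Invert for ILS per CNY: 1 / 2.480800 = 0.40310.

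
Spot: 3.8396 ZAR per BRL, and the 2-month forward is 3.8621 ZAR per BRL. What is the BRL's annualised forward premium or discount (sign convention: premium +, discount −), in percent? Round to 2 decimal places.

+3.52%

T = 2/12 years.
Period premium: (3.8621 − 3.8396)/3.8396 = 0.0058600.
Annualise by dividing by T: 0.0058600 / (2/12) = 0.035160 → 3.52%.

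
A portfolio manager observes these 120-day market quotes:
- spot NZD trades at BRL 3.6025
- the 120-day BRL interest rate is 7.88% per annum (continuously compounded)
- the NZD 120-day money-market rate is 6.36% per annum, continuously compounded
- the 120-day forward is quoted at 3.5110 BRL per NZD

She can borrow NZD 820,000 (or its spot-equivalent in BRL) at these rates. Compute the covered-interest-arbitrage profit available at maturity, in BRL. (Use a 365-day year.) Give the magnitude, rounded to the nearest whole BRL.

T = 120/365 years.
Invest the NZD and cover forward: 820,000 × 1.021129726 × 3.5110 = BRL 2,939,852.90.
Convert at spot and invest in BRL: 820,000 × 3.6025 × 1.026245349 = BRL 3,031,580.07.
The quoted forward undervalues NZD, so borrow NZD, convert to BRL at spot, deposit the BRL at 7.88%, and buy NZD forward at 3.5110 to cover the loan.
The gap between the two covered legs is BRL 91,727.

BRL 91,727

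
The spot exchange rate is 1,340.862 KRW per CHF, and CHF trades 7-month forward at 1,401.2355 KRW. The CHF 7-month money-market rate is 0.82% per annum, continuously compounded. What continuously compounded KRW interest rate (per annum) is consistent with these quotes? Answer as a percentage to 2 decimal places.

T = 7/12 years.
F/S = 1401.2355/1340.862 = 1.0450259 = (growth of KRW) / (growth of CHF).
The CHF side grows by e^(0.0082×7/12) = 1.0047948.
Hence g_KRW = 1.0500366.
Take logs: ln 1.0500366 / (7/12) = 0.083700, so 8.37%.

8.37%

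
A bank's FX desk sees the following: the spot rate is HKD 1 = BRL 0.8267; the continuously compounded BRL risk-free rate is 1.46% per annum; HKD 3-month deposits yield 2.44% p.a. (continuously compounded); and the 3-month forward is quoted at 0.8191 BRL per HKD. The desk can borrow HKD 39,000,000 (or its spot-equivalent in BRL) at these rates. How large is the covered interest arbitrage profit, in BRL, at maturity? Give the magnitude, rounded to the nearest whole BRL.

BRL 218,836

T = 3/12 years.
Keep in HKD, deliver into the forward: 39,000,000·1.0061186429·0.8191 = BRL 32,140,359.44.
Swap to BRL now, deposit: 39,000,000·0.8267·1.0036566694 = BRL 32,359,195.78.
The quoted forward undervalues HKD, so borrow HKD, convert to BRL at spot, deposit the BRL at 1.46%, and buy HKD forward at 0.8191 to cover the loan.
Arbitrage profit = |32,140,359.44 − 32,359,195.78| = BRL 218,836.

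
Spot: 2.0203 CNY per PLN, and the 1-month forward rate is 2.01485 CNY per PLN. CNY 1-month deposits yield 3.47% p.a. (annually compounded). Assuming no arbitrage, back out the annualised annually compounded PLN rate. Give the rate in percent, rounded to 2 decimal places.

6.88%

T = 1/12 years.
F/S = 2.01485/2.0203 = 0.9973024 = (growth of CNY) / (growth of PLN).
The CNY side grows by (1 + 0.0347)^(1/12) = 1.0028467.
So the PLN growth factor = 1.0055593.
r = 1.0055593^(12/1) − 1 = 0.068790 → 6.88%.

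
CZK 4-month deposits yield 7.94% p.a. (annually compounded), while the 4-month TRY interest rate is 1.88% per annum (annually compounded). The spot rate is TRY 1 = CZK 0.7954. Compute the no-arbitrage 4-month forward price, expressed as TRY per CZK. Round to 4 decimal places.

1.2332

T = 4/12 years.
CZK growth factor: (1 + 0.0794)^(4/12) = 1.0257955.
Growth of 1 TRY over T: (1 + 0.0188)^(4/12) = 1.0062278.
CIP: F = S · (grow CZK)/(grow TRY) = 0.7954 × 1.0257955/1.0062278 = 0.8108678 CZK per TRY.
Invert for TRY per CZK: 1 / 0.8108678 = 1.2332.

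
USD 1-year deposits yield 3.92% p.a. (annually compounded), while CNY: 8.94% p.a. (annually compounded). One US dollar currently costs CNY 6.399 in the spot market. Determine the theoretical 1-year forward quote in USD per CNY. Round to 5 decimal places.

0.14907

T = 1 year.
CNY accumulates by (1 + 0.0894)^1 = 1.089400.
USD growth factor: (1 + 0.0392)^1 = 1.039200.
Forward (CNY per USD) = 6.399 × 1.089400 / 1.039200 = 6.708113.
Invert for USD per CNY: 1 / 6.708113 = 0.14907.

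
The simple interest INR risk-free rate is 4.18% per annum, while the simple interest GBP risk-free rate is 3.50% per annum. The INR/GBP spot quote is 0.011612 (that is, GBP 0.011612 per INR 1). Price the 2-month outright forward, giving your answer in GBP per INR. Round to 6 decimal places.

T = 2/12 years.
GBP accumulates by 1 + 0.0350×2/12 = 1.0058333.
Growth of 1 INR over T: 1 + 0.0418×2/12 = 1.0069667.
Forward (GBP per INR) = 0.011612 × 1.0058333 / 1.0069667 = 0.01159893.

0.011599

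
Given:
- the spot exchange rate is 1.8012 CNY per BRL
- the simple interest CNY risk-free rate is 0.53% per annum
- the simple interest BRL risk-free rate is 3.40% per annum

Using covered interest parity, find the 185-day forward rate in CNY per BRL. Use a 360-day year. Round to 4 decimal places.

1.7751

T = 185/360 years.
CNY accumulates by 1 + 0.0053×185/360 = 1.0027236.
BRL growth factor: 1 + 0.0340×185/360 = 1.0174722.
So F = 1.8012 × 1.0027236 / 1.0174722 = 1.775091 (CNY/BRL).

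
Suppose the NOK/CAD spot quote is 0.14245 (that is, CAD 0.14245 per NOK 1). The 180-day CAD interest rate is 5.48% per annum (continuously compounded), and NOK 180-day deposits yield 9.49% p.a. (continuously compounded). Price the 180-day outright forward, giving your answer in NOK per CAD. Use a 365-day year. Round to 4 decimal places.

T = 180/365 years.
CAD growth factor: e^(0.0548×180/365) = 1.0273931.
NOK growth factor: e^(0.0949×180/365) = 1.0479124.
So F = 0.14245 × 1.0273931 / 1.0479124 = 0.1396607 (CAD/NOK).
Quoted the other way: 1/0.1396607 = 7.1602 NOK per CAD.

7.1602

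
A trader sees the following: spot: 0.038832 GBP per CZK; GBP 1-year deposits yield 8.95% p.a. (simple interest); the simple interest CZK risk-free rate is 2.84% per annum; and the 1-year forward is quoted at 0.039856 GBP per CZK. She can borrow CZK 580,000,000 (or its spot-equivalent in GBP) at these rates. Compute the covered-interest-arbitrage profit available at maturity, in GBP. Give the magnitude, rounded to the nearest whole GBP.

T = 1 year.
Invest the CZK and cover forward: 580,000,000 × 1.028400 × 0.039856 = GBP 23,772,988.03.
Convert at spot and invest in GBP: 580,000,000 × 0.038832 × 1.089500 = GBP 24,538,329.12.
The quoted forward undervalues CZK, so borrow CZK, convert to GBP at spot, deposit the GBP at 8.95%, and buy CZK forward at 0.039856 to cover the loan.
Profit = 24,538,329.12 − 23,772,988.03 = GBP 765,341.

GBP 765,341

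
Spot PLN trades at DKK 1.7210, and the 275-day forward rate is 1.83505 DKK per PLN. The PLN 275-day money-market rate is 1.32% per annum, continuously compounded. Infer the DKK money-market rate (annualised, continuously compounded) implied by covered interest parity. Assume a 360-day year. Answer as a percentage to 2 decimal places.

9.72%

T = 275/360 years.
F/S = 1.83505/1.721 = 1.0662696 = (growth of DKK) / (growth of PLN).
The PLN side grows by e^(0.0132×275/360) = 1.0101343.
Hence g_DKK = 1.0770755.
r = ln(1.0770755)/(275/360) = 0.097199 → 9.72%.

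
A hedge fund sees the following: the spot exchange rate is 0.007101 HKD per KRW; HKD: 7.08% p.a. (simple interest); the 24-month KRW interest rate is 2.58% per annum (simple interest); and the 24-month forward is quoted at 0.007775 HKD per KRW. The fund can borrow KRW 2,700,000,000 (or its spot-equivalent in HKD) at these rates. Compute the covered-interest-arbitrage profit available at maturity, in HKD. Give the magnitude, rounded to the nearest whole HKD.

HKD 188,159

T = 2 years.
Route A — deposit KRW, sell forward: 2,700,000,000 × 1.051600 × 0.007775 = HKD 22,075,713.00.
Route B — convert at spot, deposit HKD: 2,700,000,000 × 0.007101 × 1.141600 = HKD 21,887,554.32.
The quoted forward overvalues KRW, so borrow HKD, buy KRW at spot, deposit the KRW at 2.58%, and sell the proceeds forward at 0.007775.
Arbitrage profit = |22,075,713.00 − 21,887,554.32| = HKD 188,159.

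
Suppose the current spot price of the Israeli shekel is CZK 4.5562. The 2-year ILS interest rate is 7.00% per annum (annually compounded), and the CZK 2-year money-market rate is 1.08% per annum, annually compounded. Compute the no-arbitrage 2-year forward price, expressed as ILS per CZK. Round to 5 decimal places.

T = 2 years.
CZK growth factor: (1 + 0.0108)^2 = 1.0217166.
ILS accumulates by (1 + 0.0700)^2 = 1.144900.
CIP: F = S · (grow CZK)/(grow ILS) = 4.5562 × 1.0217166/1.144900 = 4.065984 CZK per ILS.
Quoted the other way: 1/4.065984 = 0.24594 ILS per CZK.

0.24594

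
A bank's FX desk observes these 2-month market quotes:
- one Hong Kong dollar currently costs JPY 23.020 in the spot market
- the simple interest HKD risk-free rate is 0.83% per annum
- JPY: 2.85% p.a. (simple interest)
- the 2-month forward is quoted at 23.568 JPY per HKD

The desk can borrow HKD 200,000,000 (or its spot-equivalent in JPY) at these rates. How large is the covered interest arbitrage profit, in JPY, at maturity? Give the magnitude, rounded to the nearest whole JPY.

JPY 94,251,480

T = 2/12 years.
Route A — deposit HKD, sell forward: 200,000,000 × 1.001383333333 × 23.568 = JPY 4,720,120,480.00.
Route B — convert at spot, deposit JPY: 200,000,000 × 23.020 × 1.004750 = JPY 4,625,869,000.00.
The quoted forward overvalues HKD, so borrow JPY, buy HKD at spot, deposit the HKD at 0.83%, and sell the proceeds forward at 23.568.
Arbitrage profit = |4,720,120,480.00 − 4,625,869,000.00| = JPY 94,251,480.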